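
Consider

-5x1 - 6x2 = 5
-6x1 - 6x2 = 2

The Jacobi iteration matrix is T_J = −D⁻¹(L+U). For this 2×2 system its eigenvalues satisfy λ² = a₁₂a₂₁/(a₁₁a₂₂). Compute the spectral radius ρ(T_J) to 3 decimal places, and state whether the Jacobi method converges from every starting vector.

a₁₂a₂₁/(a₁₁a₂₂) = (-6)·(-6) / ((-5)·(-6)) = 1.200000
ρ = √|1.200000| = √1.200000 = 1.095
ρ > 1, so Jacobi diverges

1.095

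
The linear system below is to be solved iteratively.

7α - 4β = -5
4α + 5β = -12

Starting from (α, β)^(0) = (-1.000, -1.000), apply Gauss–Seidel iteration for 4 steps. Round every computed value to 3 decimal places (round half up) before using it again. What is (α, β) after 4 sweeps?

(-1.445, -1.244)

Iteration 1:
  α = (-5 - (-4)·-1.000) / (7) = -1.286
  β = (-12 - (4)·-1.286) / (5) = -1.371
Iteration 2:
  α = (-5 - (-4)·-1.371) / (7) = -1.498
  β = (-12 - (4)·-1.498) / (5) = -1.202
Iteration 3:
  α = (-5 - (-4)·-1.202) / (7) = -1.401
  β = (-12 - (4)·-1.401) / (5) = -1.279
Iteration 4:
  α = (-5 - (-4)·-1.279) / (7) = -1.445
  β = (-12 - (4)·-1.445) / (5) = -1.244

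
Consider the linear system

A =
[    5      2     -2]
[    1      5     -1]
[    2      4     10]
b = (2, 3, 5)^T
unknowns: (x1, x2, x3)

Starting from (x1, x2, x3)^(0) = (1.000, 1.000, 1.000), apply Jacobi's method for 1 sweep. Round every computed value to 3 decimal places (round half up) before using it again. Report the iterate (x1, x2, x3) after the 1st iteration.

Iteration 1:
  x1 = (2 - (2)·1.000 - (-2)·1.000) / (5) = 0.400
  x2 = (3 - (1)·1.000 - (-1)·1.000) / (5) = 0.600
  x3 = (5 - (2)·1.000 - (4)·1.000) / (10) = -0.100

(0.400, 0.600, -0.100)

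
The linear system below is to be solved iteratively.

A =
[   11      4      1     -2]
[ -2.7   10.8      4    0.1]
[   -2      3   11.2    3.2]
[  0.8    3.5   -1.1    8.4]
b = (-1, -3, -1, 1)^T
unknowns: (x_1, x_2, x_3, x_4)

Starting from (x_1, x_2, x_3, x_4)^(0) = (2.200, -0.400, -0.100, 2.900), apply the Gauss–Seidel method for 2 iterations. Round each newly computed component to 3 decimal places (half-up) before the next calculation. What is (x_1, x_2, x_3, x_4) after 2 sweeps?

(0.026, 0.018, -0.093, 0.097)

Iteration 1:
  x_1 = (-1 - (4)·-0.400 - (1)·-0.100 - (-2)·2.900) / (11) = 0.591
  x_2 = (-3 - (-2.7)·0.591 - (4)·-0.100 - (0.1)·2.900) / (10.8) = -0.120
  x_3 = (-1 - (-2)·0.591 - (3)·-0.120 - (3.2)·2.900) / (11.2) = -0.780
  x_4 = (1 - (0.8)·0.591 - (3.5)·-0.120 - (-1.1)·-0.780) / (8.4) = 0.011
Iteration 2:
  x_1 = (-1 - (4)·-0.120 - (1)·-0.780 - (-2)·0.011) / (11) = 0.026
  x_2 = (-3 - (-2.7)·0.026 - (4)·-0.780 - (0.1)·0.011) / (10.8) = 0.018
  x_3 = (-1 - (-2)·0.026 - (3)·0.018 - (3.2)·0.011) / (11.2) = -0.093
  x_4 = (1 - (0.8)·0.026 - (3.5)·0.018 - (-1.1)·-0.093) / (8.4) = 0.097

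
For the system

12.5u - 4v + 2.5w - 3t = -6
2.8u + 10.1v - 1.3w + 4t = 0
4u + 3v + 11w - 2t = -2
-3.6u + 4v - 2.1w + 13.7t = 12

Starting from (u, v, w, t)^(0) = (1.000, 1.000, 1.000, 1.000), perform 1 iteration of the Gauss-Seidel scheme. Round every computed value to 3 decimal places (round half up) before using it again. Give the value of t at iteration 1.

0.929

Iteration 1:
  u = (-6 - (-4)·1.000 - (2.5)·1.000 - (-3)·1.000) / (12.5) = -0.120
  v = (0 - (2.8)·-0.120 - (-1.3)·1.000 - (4)·1.000) / (10.1) = -0.234
  w = (-2 - (4)·-0.120 - (3)·-0.234 - (-2)·1.000) / (11) = 0.107
  t = (12 - (-3.6)·-0.120 - (4)·-0.234 - (-2.1)·0.107) / (13.7) = 0.929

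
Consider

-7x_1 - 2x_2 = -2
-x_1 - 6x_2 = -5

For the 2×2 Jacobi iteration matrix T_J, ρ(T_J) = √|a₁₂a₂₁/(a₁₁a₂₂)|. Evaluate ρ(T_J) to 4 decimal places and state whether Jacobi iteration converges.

a₁₂a₂₁/(a₁₁a₂₂) = (-2)·(-1) / ((-7)·(-6)) = 0.047619
ρ = √|0.047619| = √0.047619 = 0.2182
ρ < 1, so Jacobi converges

0.2182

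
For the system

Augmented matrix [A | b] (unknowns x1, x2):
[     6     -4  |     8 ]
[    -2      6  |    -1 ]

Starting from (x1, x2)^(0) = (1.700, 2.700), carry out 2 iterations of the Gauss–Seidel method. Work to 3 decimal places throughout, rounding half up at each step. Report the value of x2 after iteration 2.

Iteration 1:
  x1 = (8 - (-4)·2.700) / (6) = 3.133
  x2 = (-1 - (-2)·3.133) / (6) = 0.878
Iteration 2:
  x1 = (8 - (-4)·0.878) / (6) = 1.919
  x2 = (-1 - (-2)·1.919) / (6) = 0.473

0.473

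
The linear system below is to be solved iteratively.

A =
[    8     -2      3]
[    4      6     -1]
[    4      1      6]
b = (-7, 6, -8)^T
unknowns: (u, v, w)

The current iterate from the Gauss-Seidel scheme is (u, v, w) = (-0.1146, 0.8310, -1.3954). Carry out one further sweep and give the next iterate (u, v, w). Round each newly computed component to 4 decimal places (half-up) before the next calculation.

One sweep:
  u = (-7 - (-2)·0.8310 - (3)·-1.3954) / (8) = -0.1440
  v = (6 - (4)·-0.1440 - (-1)·-1.3954) / (6) = 0.8634
  w = (-8 - (4)·-0.1440 - (1)·0.8634) / (6) = -1.3812

(-0.1440, 0.8634, -1.3812)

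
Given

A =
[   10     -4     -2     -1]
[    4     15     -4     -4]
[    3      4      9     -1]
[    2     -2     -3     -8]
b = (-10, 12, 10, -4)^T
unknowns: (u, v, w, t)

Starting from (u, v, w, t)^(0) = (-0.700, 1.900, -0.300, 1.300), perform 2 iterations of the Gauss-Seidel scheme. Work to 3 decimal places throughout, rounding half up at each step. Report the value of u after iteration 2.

Iteration 1:
  u = (-10 - (-4)·1.900 - (-2)·-0.300 - (-1)·1.300) / (10) = -0.170
  v = (12 - (4)·-0.170 - (-4)·-0.300 - (-4)·1.300) / (15) = 1.112
  w = (10 - (3)·-0.170 - (4)·1.112 - (-1)·1.300) / (9) = 0.818
  t = (-4 - (2)·-0.170 - (-2)·1.112 - (-3)·0.818) / (-8) = -0.127
Iteration 2:
  u = (-10 - (-4)·1.112 - (-2)·0.818 - (-1)·-0.127) / (10) = -0.404
  v = (12 - (4)·-0.404 - (-4)·0.818 - (-4)·-0.127) / (15) = 1.092
  w = (10 - (3)·-0.404 - (4)·1.092 - (-1)·-0.127) / (9) = 0.746
  t = (-4 - (2)·-0.404 - (-2)·1.092 - (-3)·0.746) / (-8) = -0.154

-0.404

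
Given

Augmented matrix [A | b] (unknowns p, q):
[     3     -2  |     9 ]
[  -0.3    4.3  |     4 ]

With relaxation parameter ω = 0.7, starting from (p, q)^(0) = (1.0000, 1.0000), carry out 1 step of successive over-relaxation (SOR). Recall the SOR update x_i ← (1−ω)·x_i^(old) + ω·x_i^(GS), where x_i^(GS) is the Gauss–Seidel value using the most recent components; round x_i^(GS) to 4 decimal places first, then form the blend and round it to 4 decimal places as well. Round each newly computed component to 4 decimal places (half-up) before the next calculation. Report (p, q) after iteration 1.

Iteration 1:
  p: GS value = (9 - (-2)·1.0000) / (3) = 3.6667;  p ← (1−ω)·1.0000 + ω·3.6667 = 2.8667
  q: GS value = (4 - (-0.3)·2.8667) / (4.3) = 1.1302;  q ← (1−ω)·1.0000 + ω·1.1302 = 1.0911

(2.8667, 1.0911)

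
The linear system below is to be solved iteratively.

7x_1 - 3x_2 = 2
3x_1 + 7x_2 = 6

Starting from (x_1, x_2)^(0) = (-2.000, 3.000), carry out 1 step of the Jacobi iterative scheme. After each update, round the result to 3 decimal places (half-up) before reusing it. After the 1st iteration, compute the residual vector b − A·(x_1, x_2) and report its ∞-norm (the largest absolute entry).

10.711

Iteration 1:
  x_1 = (2 - (-3)·3.000) / (7) = 1.571
  x_2 = (6 - (3)·-2.000) / (7) = 1.714
Residual b − A·x = (-3.855, -10.711); ∞-norm = 10.711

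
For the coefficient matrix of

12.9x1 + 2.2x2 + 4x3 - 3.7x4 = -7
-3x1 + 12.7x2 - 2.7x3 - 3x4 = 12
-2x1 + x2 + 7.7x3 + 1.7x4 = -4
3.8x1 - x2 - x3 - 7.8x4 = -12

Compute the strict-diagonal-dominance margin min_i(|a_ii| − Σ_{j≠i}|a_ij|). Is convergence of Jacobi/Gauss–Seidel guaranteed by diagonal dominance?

row 1: |12.9| − (2.2+4+3.7) = 3
row 2: |12.7| − (3+2.7+3) = 4
row 3: |7.7| − (2+1+1.7) = 3
row 4: |-7.8| − (3.8+1+1) = 2
minimum over rows = 2 → strictly diagonally dominant (convergence guaranteed)

2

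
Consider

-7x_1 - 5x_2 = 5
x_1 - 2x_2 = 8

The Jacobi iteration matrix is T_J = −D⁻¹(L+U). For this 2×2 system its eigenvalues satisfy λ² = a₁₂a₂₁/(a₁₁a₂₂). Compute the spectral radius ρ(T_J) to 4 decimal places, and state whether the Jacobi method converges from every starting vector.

0.5976

a₁₂a₂₁/(a₁₁a₂₂) = (-5)·(1) / ((-7)·(-2)) = -0.357143
ρ = √|-0.357143| = √0.357143 = 0.5976
ρ < 1, so Jacobi converges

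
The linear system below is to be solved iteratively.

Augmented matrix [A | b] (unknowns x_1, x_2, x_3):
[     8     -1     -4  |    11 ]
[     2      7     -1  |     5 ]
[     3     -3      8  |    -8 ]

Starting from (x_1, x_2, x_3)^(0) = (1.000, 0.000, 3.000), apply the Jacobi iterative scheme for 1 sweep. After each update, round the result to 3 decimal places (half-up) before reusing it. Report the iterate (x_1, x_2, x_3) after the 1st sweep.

Iteration 1:
  x_1 = (11 - (-1)·0.000 - (-4)·3.000) / (8) = 2.875
  x_2 = (5 - (2)·1.000 - (-1)·3.000) / (7) = 0.857
  x_3 = (-8 - (3)·1.000 - (-3)·0.000) / (8) = -1.375

(2.875, 0.857, -1.375)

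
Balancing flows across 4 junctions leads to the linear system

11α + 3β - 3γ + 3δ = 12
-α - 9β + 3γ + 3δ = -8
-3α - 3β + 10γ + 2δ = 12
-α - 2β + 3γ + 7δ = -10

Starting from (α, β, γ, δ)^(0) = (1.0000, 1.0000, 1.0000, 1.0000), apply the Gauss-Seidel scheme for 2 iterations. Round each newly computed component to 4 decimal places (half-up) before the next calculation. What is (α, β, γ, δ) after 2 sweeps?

(1.5915, 0.7352, 2.2211, -1.9431)

Iteration 1:
  α = (12 - (3)·1.0000 - (-3)·1.0000 - (3)·1.0000) / (11) = 0.8182
  β = (-8 - (-1)·0.8182 - (3)·1.0000 - (3)·1.0000) / (-9) = 1.4646
  γ = (12 - (-3)·0.8182 - (-3)·1.4646 - (2)·1.0000) / (10) = 1.6848
  δ = (-10 - (-1)·0.8182 - (-2)·1.4646 - (3)·1.6848) / (7) = -1.6153
Iteration 2:
  α = (12 - (3)·1.4646 - (-3)·1.6848 - (3)·-1.6153) / (11) = 1.5915
  β = (-8 - (-1)·1.5915 - (3)·1.6848 - (3)·-1.6153) / (-9) = 0.7352
  γ = (12 - (-3)·1.5915 - (-3)·0.7352 - (2)·-1.6153) / (10) = 2.2211
  δ = (-10 - (-1)·1.5915 - (-2)·0.7352 - (3)·2.2211) / (7) = -1.9431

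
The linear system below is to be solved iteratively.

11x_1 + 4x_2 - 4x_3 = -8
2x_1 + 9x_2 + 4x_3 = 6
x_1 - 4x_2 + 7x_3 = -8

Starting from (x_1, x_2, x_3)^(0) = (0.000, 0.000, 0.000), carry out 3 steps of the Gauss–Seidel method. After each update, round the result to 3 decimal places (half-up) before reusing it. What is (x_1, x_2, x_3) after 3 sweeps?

(-1.264, 1.074, -0.349)

Iteration 1:
  x_1 = (-8 - (4)·0.000 - (-4)·0.000) / (11) = -0.727
  x_2 = (6 - (2)·-0.727 - (4)·0.000) / (9) = 0.828
  x_3 = (-8 - (1)·-0.727 - (-4)·0.828) / (7) = -0.566
Iteration 2:
  x_1 = (-8 - (4)·0.828 - (-4)·-0.566) / (11) = -1.234
  x_2 = (6 - (2)·-1.234 - (4)·-0.566) / (9) = 1.192
  x_3 = (-8 - (1)·-1.234 - (-4)·1.192) / (7) = -0.285
Iteration 3:
  x_1 = (-8 - (4)·1.192 - (-4)·-0.285) / (11) = -1.264
  x_2 = (6 - (2)·-1.264 - (4)·-0.285) / (9) = 1.074
  x_3 = (-8 - (1)·-1.264 - (-4)·1.074) / (7) = -0.349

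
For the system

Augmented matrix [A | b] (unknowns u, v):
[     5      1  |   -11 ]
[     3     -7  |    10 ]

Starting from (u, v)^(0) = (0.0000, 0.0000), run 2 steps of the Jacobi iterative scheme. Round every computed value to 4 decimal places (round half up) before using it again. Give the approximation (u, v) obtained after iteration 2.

(-1.9143, -2.3714)

Iteration 1:
  u = (-11 - (1)·0.0000) / (5) = -2.2000
  v = (10 - (3)·0.0000) / (-7) = -1.4286
Iteration 2:
  u = (-11 - (1)·-1.4286) / (5) = -1.9143
  v = (10 - (3)·-2.2000) / (-7) = -2.3714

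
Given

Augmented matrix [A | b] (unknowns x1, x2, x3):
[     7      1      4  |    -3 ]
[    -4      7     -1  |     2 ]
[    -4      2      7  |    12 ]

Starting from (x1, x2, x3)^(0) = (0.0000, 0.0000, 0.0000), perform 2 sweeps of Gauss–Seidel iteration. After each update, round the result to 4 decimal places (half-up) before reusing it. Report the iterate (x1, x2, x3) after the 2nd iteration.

Iteration 1:
  x1 = (-3 - (1)·0.0000 - (4)·0.0000) / (7) = -0.4286
  x2 = (2 - (-4)·-0.4286 - (-1)·0.0000) / (7) = 0.0408
  x3 = (12 - (-4)·-0.4286 - (2)·0.0408) / (7) = 1.4577
Iteration 2:
  x1 = (-3 - (1)·0.0408 - (4)·1.4577) / (7) = -1.2674
  x2 = (2 - (-4)·-1.2674 - (-1)·1.4577) / (7) = -0.2303
  x3 = (12 - (-4)·-1.2674 - (2)·-0.2303) / (7) = 1.0559

(-1.2674, -0.2303, 1.0559)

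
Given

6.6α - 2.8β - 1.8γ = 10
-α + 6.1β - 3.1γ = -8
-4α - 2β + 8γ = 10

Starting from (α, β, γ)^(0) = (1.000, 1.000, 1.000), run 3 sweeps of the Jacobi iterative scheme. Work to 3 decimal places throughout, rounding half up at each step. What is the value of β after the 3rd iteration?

0.098

Iteration 1:
  α = (10 - (-2.8)·1.000 - (-1.8)·1.000) / (6.6) = 2.212
  β = (-8 - (-1)·1.000 - (-3.1)·1.000) / (6.1) = -0.639
  γ = (10 - (-4)·1.000 - (-2)·1.000) / (8) = 2.000
Iteration 2:
  α = (10 - (-2.8)·-0.639 - (-1.8)·2.000) / (6.6) = 1.790
  β = (-8 - (-1)·2.212 - (-3.1)·2.000) / (6.1) = 0.068
  γ = (10 - (-4)·2.212 - (-2)·-0.639) / (8) = 2.196
Iteration 3:
  α = (10 - (-2.8)·0.068 - (-1.8)·2.196) / (6.6) = 2.143
  β = (-8 - (-1)·1.790 - (-3.1)·2.196) / (6.1) = 0.098
  γ = (10 - (-4)·1.790 - (-2)·0.068) / (8) = 2.162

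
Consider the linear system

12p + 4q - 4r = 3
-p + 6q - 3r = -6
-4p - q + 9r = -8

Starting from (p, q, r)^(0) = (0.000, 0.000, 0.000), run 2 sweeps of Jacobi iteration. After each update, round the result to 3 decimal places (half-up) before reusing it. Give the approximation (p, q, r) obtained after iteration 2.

(0.287, -1.403, -0.889)

Iteration 1:
  p = (3 - (4)·0.000 - (-4)·0.000) / (12) = 0.250
  q = (-6 - (-1)·0.000 - (-3)·0.000) / (6) = -1.000
  r = (-8 - (-4)·0.000 - (-1)·0.000) / (9) = -0.889
Iteration 2:
  p = (3 - (4)·-1.000 - (-4)·-0.889) / (12) = 0.287
  q = (-6 - (-1)·0.250 - (-3)·-0.889) / (6) = -1.403
  r = (-8 - (-4)·0.250 - (-1)·-1.000) / (9) = -0.889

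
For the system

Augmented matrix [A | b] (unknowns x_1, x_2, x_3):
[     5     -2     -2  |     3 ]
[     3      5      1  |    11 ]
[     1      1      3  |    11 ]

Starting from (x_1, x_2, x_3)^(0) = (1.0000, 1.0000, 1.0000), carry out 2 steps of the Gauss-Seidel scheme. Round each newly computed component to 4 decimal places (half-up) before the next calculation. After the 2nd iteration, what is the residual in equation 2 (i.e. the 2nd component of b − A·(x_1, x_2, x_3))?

-0.0159

Iteration 1:
  x_1 = (3 - (-2)·1.0000 - (-2)·1.0000) / (5) = 1.4000
  x_2 = (11 - (3)·1.4000 - (1)·1.0000) / (5) = 1.1600
  x_3 = (11 - (1)·1.4000 - (1)·1.1600) / (3) = 2.8133
Iteration 2:
  x_1 = (3 - (-2)·1.1600 - (-2)·2.8133) / (5) = 2.1893
  x_2 = (11 - (3)·2.1893 - (1)·2.8133) / (5) = 0.3238
  x_3 = (11 - (1)·2.1893 - (1)·0.3238) / (3) = 2.8290
Residual b − A·x = (-1.6409, -0.0159, -0.0001)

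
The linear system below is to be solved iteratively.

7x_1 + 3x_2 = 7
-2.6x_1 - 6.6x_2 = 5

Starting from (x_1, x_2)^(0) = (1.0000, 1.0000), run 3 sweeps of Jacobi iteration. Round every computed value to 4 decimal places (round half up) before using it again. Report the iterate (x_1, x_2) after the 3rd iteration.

(1.4212, -1.3459)

Iteration 1:
  x_1 = (7 - (3)·1.0000) / (7) = 0.5714
  x_2 = (5 - (-2.6)·1.0000) / (-6.6) = -1.1515
Iteration 2:
  x_1 = (7 - (3)·-1.1515) / (7) = 1.4935
  x_2 = (5 - (-2.6)·0.5714) / (-6.6) = -0.9827
Iteration 3:
  x_1 = (7 - (3)·-0.9827) / (7) = 1.4212
  x_2 = (5 - (-2.6)·1.4935) / (-6.6) = -1.3459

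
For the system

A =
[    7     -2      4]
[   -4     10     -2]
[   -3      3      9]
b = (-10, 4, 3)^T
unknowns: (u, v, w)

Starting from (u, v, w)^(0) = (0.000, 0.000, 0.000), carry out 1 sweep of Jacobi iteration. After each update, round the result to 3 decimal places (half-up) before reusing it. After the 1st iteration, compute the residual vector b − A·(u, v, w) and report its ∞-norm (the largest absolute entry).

5.484

Iteration 1:
  u = (-10 - (-2)·0.000 - (4)·0.000) / (7) = -1.429
  v = (4 - (-4)·0.000 - (-2)·0.000) / (10) = 0.400
  w = (3 - (-3)·0.000 - (3)·0.000) / (9) = 0.333
Residual b − A·x = (-0.529, -5.050, -5.484); ∞-norm = 5.484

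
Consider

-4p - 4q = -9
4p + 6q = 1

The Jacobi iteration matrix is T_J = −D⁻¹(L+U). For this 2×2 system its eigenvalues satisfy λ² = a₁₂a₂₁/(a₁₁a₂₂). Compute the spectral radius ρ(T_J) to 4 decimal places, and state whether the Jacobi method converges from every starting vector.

0.8165

a₁₂a₂₁/(a₁₁a₂₂) = (-4)·(4) / ((-4)·(6)) = 0.666667
ρ = √|0.666667| = √0.666667 = 0.8165
ρ < 1, so Jacobi converges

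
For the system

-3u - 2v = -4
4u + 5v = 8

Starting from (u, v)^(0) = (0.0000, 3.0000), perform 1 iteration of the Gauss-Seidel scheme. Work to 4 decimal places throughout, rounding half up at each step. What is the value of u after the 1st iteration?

Iteration 1:
  u = (-4 - (-2)·3.0000) / (-3) = -0.6667
  v = (8 - (4)·-0.6667) / (5) = 2.1334

-0.6667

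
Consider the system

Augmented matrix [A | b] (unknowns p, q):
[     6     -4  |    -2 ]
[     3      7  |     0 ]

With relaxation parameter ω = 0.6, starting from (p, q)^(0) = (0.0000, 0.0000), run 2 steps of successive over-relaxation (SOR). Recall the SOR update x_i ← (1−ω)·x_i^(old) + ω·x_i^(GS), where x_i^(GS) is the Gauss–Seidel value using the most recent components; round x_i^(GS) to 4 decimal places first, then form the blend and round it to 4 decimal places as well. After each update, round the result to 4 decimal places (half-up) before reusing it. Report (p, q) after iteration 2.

(-0.2595, 0.0873)

Iteration 1:
  p: GS value = (-2 - (-4)·0.0000) / (6) = -0.3333;  p ← (1−ω)·0.0000 + ω·-0.3333 = -0.2000
  q: GS value = (0 - (3)·-0.2000) / (7) = 0.0857;  q ← (1−ω)·0.0000 + ω·0.0857 = 0.0514
Iteration 2:
  p: GS value = (-2 - (-4)·0.0514) / (6) = -0.2991;  p ← (1−ω)·-0.2000 + ω·-0.2991 = -0.2595
  q: GS value = (0 - (3)·-0.2595) / (7) = 0.1112;  q ← (1−ω)·0.0514 + ω·0.1112 = 0.0873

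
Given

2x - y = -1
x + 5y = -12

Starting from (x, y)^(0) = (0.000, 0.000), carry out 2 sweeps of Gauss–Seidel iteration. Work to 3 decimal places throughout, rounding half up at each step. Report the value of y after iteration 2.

-2.070

Iteration 1:
  x = (-1 - (-1)·0.000) / (2) = -0.500
  y = (-12 - (1)·-0.500) / (5) = -2.300
Iteration 2:
  x = (-1 - (-1)·-2.300) / (2) = -1.650
  y = (-12 - (1)·-1.650) / (5) = -2.070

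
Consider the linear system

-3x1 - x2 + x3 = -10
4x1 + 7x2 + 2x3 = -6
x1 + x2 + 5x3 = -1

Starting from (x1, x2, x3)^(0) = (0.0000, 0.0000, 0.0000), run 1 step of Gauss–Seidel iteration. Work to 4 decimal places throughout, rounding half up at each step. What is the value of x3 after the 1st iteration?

Iteration 1:
  x1 = (-10 - (-1)·0.0000 - (1)·0.0000) / (-3) = 3.3333
  x2 = (-6 - (4)·3.3333 - (2)·0.0000) / (7) = -2.7619
  x3 = (-1 - (1)·3.3333 - (1)·-2.7619) / (5) = -0.3143

-0.3143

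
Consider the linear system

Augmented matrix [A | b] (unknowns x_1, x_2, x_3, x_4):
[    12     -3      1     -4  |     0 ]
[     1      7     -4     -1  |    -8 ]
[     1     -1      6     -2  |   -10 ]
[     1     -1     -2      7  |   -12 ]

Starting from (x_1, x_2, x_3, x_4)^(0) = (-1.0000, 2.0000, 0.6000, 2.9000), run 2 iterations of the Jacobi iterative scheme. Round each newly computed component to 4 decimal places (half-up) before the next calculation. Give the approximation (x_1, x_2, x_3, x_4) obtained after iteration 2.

(-0.4155, -1.6187, -2.3147, -2.0085)

Iteration 1:
  x_1 = (0 - (-3)·2.0000 - (1)·0.6000 - (-4)·2.9000) / (12) = 1.4167
  x_2 = (-8 - (1)·-1.0000 - (-4)·0.6000 - (-1)·2.9000) / (7) = -0.2429
  x_3 = (-10 - (1)·-1.0000 - (-1)·2.0000 - (-2)·2.9000) / (6) = -0.2000
  x_4 = (-12 - (1)·-1.0000 - (-1)·2.0000 - (-2)·0.6000) / (7) = -1.1143
Iteration 2:
  x_1 = (0 - (-3)·-0.2429 - (1)·-0.2000 - (-4)·-1.1143) / (12) = -0.4155
  x_2 = (-8 - (1)·1.4167 - (-4)·-0.2000 - (-1)·-1.1143) / (7) = -1.6187
  x_3 = (-10 - (1)·1.4167 - (-1)·-0.2429 - (-2)·-1.1143) / (6) = -2.3147
  x_4 = (-12 - (1)·1.4167 - (-1)·-0.2429 - (-2)·-0.2000) / (7) = -2.0085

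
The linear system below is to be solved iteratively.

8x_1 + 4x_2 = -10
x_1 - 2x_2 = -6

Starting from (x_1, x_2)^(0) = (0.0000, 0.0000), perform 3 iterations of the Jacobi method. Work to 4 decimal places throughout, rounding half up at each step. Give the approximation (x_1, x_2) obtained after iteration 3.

Iteration 1:
  x_1 = (-10 - (4)·0.0000) / (8) = -1.2500
  x_2 = (-6 - (1)·0.0000) / (-2) = 3.0000
Iteration 2:
  x_1 = (-10 - (4)·3.0000) / (8) = -2.7500
  x_2 = (-6 - (1)·-1.2500) / (-2) = 2.3750
Iteration 3:
  x_1 = (-10 - (4)·2.3750) / (8) = -2.4375
  x_2 = (-6 - (1)·-2.7500) / (-2) = 1.6250

(-2.4375, 1.6250)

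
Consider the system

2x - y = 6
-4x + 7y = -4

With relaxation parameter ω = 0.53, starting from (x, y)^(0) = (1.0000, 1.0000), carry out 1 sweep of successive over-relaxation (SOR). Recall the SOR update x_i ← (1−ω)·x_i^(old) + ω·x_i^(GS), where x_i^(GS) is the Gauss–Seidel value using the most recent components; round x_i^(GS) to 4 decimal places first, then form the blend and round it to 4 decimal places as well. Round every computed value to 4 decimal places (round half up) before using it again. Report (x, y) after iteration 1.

(2.3250, 0.8713)

Iteration 1:
  x: GS value = (6 - (-1)·1.0000) / (2) = 3.5000;  x ← (1−ω)·1.0000 + ω·3.5000 = 2.3250
  y: GS value = (-4 - (-4)·2.3250) / (7) = 0.7571;  y ← (1−ω)·1.0000 + ω·0.7571 = 0.8713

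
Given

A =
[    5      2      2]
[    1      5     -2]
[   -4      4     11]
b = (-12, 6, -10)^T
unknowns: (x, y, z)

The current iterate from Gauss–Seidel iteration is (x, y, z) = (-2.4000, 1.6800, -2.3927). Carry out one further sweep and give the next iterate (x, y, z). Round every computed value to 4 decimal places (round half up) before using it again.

One sweep:
  x = (-12 - (2)·1.6800 - (2)·-2.3927) / (5) = -2.1149
  y = (6 - (1)·-2.1149 - (-2)·-2.3927) / (5) = 0.6659
  z = (-10 - (-4)·-2.1149 - (4)·0.6659) / (11) = -1.9203

(-2.1149, 0.6659, -1.9203)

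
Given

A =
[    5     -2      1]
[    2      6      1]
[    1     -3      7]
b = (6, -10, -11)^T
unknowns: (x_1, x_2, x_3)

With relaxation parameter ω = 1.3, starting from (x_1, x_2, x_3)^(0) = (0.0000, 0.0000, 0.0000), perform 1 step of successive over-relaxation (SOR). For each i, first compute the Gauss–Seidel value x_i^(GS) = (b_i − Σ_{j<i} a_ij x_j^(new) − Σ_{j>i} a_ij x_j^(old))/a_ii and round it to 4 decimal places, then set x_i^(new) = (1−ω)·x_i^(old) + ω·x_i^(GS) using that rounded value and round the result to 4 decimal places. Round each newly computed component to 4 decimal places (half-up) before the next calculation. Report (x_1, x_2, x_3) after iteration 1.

(1.5600, -2.8427, -3.9164)

Iteration 1:
  x_1: GS value = (6 - (-2)·0.0000 - (1)·0.0000) / (5) = 1.2000;  x_1 ← (1−ω)·0.0000 + ω·1.2000 = 1.5600
  x_2: GS value = (-10 - (2)·1.5600 - (1)·0.0000) / (6) = -2.1867;  x_2 ← (1−ω)·0.0000 + ω·-2.1867 = -2.8427
  x_3: GS value = (-11 - (1)·1.5600 - (-3)·-2.8427) / (7) = -3.0126;  x_3 ← (1−ω)·0.0000 + ω·-3.0126 = -3.9164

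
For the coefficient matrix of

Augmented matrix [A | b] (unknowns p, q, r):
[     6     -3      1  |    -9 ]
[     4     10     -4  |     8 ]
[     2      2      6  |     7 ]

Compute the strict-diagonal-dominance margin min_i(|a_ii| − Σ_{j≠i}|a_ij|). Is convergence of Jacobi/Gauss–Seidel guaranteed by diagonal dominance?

2

row 1: |6| − (3+1) = 2
row 2: |10| − (4+4) = 2
row 3: |6| − (2+2) = 2
minimum over rows = 2 → strictly diagonally dominant (convergence guaranteed)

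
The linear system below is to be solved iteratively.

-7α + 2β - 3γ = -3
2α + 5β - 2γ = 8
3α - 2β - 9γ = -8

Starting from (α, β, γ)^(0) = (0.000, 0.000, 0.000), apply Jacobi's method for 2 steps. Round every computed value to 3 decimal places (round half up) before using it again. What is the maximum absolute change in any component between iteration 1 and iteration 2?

0.213

Iteration 1:
  α = (-3 - (2)·0.000 - (-3)·0.000) / (-7) = 0.429
  β = (8 - (2)·0.000 - (-2)·0.000) / (5) = 1.600
  γ = (-8 - (3)·0.000 - (-2)·0.000) / (-9) = 0.889
Iteration 2:
  α = (-3 - (2)·1.600 - (-3)·0.889) / (-7) = 0.505
  β = (8 - (2)·0.429 - (-2)·0.889) / (5) = 1.784
  γ = (-8 - (3)·0.429 - (-2)·1.600) / (-9) = 0.676
Change: (0.076, 0.184, -0.213) → max |·| = 0.213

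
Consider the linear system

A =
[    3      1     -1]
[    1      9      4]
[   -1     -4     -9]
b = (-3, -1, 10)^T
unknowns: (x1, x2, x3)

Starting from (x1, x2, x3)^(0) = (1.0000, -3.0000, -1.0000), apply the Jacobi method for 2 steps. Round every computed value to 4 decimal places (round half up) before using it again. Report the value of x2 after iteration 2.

Iteration 1:
  x1 = (-3 - (1)·-3.0000 - (-1)·-1.0000) / (3) = -0.3333
  x2 = (-1 - (1)·1.0000 - (4)·-1.0000) / (9) = 0.2222
  x3 = (10 - (-1)·1.0000 - (-4)·-3.0000) / (-9) = 0.1111
Iteration 2:
  x1 = (-3 - (1)·0.2222 - (-1)·0.1111) / (3) = -1.0370
  x2 = (-1 - (1)·-0.3333 - (4)·0.1111) / (9) = -0.1235
  x3 = (10 - (-1)·-0.3333 - (-4)·0.2222) / (-9) = -1.1728

-0.1235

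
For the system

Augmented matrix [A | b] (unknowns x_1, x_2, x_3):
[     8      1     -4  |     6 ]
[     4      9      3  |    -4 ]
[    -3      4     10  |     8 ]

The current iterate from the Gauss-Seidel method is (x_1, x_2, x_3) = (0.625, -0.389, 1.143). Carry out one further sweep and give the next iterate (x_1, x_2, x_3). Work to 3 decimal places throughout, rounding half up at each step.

One sweep:
  x_1 = (6 - (1)·-0.389 - (-4)·1.143) / (8) = 1.370
  x_2 = (-4 - (4)·1.370 - (3)·1.143) / (9) = -1.434
  x_3 = (8 - (-3)·1.370 - (4)·-1.434) / (10) = 1.785

(1.370, -1.434, 1.785)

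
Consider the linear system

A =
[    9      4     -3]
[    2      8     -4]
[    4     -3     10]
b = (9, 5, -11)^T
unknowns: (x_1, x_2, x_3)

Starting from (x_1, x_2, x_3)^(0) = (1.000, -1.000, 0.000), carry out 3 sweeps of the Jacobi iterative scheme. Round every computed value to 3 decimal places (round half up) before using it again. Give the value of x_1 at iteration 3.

Iteration 1:
  x_1 = (9 - (4)·-1.000 - (-3)·0.000) / (9) = 1.444
  x_2 = (5 - (2)·1.000 - (-4)·0.000) / (8) = 0.375
  x_3 = (-11 - (4)·1.000 - (-3)·-1.000) / (10) = -1.800
Iteration 2:
  x_1 = (9 - (4)·0.375 - (-3)·-1.800) / (9) = 0.233
  x_2 = (5 - (2)·1.444 - (-4)·-1.800) / (8) = -0.636
  x_3 = (-11 - (4)·1.444 - (-3)·0.375) / (10) = -1.565
Iteration 3:
  x_1 = (9 - (4)·-0.636 - (-3)·-1.565) / (9) = 0.761
  x_2 = (5 - (2)·0.233 - (-4)·-1.565) / (8) = -0.216
  x_3 = (-11 - (4)·0.233 - (-3)·-0.636) / (10) = -1.384

0.761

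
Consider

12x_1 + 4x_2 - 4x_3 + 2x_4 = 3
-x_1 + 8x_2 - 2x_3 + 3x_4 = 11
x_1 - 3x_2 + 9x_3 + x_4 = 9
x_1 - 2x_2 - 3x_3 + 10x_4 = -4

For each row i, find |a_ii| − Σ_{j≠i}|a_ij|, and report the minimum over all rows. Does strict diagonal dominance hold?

row 1: |12| − (4+4+2) = 2
row 2: |8| − (1+2+3) = 2
row 3: |9| − (1+3+1) = 4
row 4: |10| − (1+2+3) = 4
minimum over rows = 2 → strictly diagonally dominant (convergence guaranteed)

2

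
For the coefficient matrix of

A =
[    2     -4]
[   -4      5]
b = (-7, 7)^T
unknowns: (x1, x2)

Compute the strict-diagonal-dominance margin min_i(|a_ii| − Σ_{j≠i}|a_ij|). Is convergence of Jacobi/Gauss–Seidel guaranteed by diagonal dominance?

row 1: |2| − (4) = -2
row 2: |5| − (4) = 1
minimum over rows = -2 → not strictly diagonally dominant

-2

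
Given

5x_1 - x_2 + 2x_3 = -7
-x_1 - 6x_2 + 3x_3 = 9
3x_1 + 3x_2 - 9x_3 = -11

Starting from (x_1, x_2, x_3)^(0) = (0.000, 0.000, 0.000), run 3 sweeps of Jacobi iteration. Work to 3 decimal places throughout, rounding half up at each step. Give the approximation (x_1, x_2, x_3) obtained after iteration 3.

Iteration 1:
  x_1 = (-7 - (-1)·0.000 - (2)·0.000) / (5) = -1.400
  x_2 = (9 - (-1)·0.000 - (3)·0.000) / (-6) = -1.500
  x_3 = (-11 - (3)·0.000 - (3)·0.000) / (-9) = 1.222
Iteration 2:
  x_1 = (-7 - (-1)·-1.500 - (2)·1.222) / (5) = -2.189
  x_2 = (9 - (-1)·-1.400 - (3)·1.222) / (-6) = -0.656
  x_3 = (-11 - (3)·-1.400 - (3)·-1.500) / (-9) = 0.256
Iteration 3:
  x_1 = (-7 - (-1)·-0.656 - (2)·0.256) / (5) = -1.634
  x_2 = (9 - (-1)·-2.189 - (3)·0.256) / (-6) = -1.007
  x_3 = (-11 - (3)·-2.189 - (3)·-0.656) / (-9) = 0.274

(-1.634, -1.007, 0.274)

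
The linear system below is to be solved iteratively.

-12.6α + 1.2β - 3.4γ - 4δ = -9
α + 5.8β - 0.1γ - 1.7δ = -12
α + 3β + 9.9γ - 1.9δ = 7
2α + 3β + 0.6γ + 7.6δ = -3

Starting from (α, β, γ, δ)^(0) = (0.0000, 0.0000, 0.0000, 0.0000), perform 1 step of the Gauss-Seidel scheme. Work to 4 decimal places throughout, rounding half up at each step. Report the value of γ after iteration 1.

1.2992

Iteration 1:
  α = (-9 - (1.2)·0.0000 - (-3.4)·0.0000 - (-4)·0.0000) / (-12.6) = 0.7143
  β = (-12 - (1)·0.7143 - (-0.1)·0.0000 - (-1.7)·0.0000) / (5.8) = -2.1921
  γ = (7 - (1)·0.7143 - (3)·-2.1921 - (-1.9)·0.0000) / (9.9) = 1.2992
  δ = (-3 - (2)·0.7143 - (3)·-2.1921 - (0.6)·1.2992) / (7.6) = 0.1800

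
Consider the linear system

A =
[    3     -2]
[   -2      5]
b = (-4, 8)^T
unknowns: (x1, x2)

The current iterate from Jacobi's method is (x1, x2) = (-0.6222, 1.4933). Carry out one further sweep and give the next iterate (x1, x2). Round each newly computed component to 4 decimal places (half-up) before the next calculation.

(-0.3378, 1.3511)

One sweep:
  x1 = (-4 - (-2)·1.4933) / (3) = -0.3378
  x2 = (8 - (-2)·-0.6222) / (5) = 1.3511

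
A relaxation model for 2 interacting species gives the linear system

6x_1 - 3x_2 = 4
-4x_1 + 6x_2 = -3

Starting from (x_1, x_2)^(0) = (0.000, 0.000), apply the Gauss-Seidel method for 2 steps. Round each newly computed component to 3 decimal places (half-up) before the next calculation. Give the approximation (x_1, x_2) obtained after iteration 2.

(0.639, -0.074)

Iteration 1:
  x_1 = (4 - (-3)·0.000) / (6) = 0.667
  x_2 = (-3 - (-4)·0.667) / (6) = -0.055
Iteration 2:
  x_1 = (4 - (-3)·-0.055) / (6) = 0.639
  x_2 = (-3 - (-4)·0.639) / (6) = -0.074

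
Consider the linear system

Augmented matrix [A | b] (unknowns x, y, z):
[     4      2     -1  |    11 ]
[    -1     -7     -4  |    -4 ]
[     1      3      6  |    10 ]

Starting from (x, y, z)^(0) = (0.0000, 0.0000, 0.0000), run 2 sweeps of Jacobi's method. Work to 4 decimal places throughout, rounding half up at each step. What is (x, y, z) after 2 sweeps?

Iteration 1:
  x = (11 - (2)·0.0000 - (-1)·0.0000) / (4) = 2.7500
  y = (-4 - (-1)·0.0000 - (-4)·0.0000) / (-7) = 0.5714
  z = (10 - (1)·0.0000 - (3)·0.0000) / (6) = 1.6667
Iteration 2:
  x = (11 - (2)·0.5714 - (-1)·1.6667) / (4) = 2.8810
  y = (-4 - (-1)·2.7500 - (-4)·1.6667) / (-7) = -0.7738
  z = (10 - (1)·2.7500 - (3)·0.5714) / (6) = 0.9226

(2.8810, -0.7738, 0.9226)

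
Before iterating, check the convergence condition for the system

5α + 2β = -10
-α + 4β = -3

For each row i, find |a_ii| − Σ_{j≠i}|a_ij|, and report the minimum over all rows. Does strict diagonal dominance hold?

row 1: |5| − (2) = 3
row 2: |4| − (1) = 3
minimum over rows = 3 → strictly diagonally dominant (convergence guaranteed)

3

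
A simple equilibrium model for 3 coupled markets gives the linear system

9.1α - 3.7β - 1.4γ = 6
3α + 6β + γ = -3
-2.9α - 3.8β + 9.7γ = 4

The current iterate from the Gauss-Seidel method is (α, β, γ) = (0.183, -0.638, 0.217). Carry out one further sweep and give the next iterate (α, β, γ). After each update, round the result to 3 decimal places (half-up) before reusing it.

(0.433, -0.753, 0.247)

One sweep:
  α = (6 - (-3.7)·-0.638 - (-1.4)·0.217) / (9.1) = 0.433
  β = (-3 - (3)·0.433 - (1)·0.217) / (6) = -0.753
  γ = (4 - (-2.9)·0.433 - (-3.8)·-0.753) / (9.7) = 0.247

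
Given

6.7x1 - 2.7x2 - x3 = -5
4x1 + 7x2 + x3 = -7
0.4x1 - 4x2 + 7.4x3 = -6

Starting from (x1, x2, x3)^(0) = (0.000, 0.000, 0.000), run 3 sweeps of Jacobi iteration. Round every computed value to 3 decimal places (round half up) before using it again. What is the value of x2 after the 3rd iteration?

-0.087

Iteration 1:
  x1 = (-5 - (-2.7)·0.000 - (-1)·0.000) / (6.7) = -0.746
  x2 = (-7 - (4)·0.000 - (1)·0.000) / (7) = -1.000
  x3 = (-6 - (0.4)·0.000 - (-4)·0.000) / (7.4) = -0.811
Iteration 2:
  x1 = (-5 - (-2.7)·-1.000 - (-1)·-0.811) / (6.7) = -1.270
  x2 = (-7 - (4)·-0.746 - (1)·-0.811) / (7) = -0.458
  x3 = (-6 - (0.4)·-0.746 - (-4)·-1.000) / (7.4) = -1.311
Iteration 3:
  x1 = (-5 - (-2.7)·-0.458 - (-1)·-1.311) / (6.7) = -1.127
  x2 = (-7 - (4)·-1.270 - (1)·-1.311) / (7) = -0.087
  x3 = (-6 - (0.4)·-1.270 - (-4)·-0.458) / (7.4) = -0.990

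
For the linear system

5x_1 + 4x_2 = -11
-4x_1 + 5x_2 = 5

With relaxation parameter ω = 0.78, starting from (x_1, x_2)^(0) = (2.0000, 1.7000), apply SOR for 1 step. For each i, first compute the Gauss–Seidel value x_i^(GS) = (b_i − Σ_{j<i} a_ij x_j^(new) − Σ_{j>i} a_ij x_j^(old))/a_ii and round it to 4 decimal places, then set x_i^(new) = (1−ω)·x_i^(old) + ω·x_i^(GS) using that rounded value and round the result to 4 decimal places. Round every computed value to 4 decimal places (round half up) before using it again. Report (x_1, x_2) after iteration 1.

(-2.3368, -0.3041)

Iteration 1:
  x_1: GS value = (-11 - (4)·1.7000) / (5) = -3.5600;  x_1 ← (1−ω)·2.0000 + ω·-3.5600 = -2.3368
  x_2: GS value = (5 - (-4)·-2.3368) / (5) = -0.8694;  x_2 ← (1−ω)·1.7000 + ω·-0.8694 = -0.3041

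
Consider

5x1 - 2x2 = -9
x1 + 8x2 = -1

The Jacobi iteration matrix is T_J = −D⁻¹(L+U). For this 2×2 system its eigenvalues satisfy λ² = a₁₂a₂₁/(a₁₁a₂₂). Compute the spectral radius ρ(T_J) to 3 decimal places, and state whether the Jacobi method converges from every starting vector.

a₁₂a₂₁/(a₁₁a₂₂) = (-2)·(1) / ((5)·(8)) = -0.050000
ρ = √|-0.050000| = √0.050000 = 0.224
ρ < 1, so Jacobi converges

0.224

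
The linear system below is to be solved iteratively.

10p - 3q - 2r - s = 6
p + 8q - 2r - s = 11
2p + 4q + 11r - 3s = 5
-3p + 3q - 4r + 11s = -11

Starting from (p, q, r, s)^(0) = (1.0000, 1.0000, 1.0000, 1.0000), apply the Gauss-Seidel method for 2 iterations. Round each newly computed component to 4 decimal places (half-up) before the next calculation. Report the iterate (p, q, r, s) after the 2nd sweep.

Iteration 1:
  p = (6 - (-3)·1.0000 - (-2)·1.0000 - (-1)·1.0000) / (10) = 1.2000
  q = (11 - (1)·1.2000 - (-2)·1.0000 - (-1)·1.0000) / (8) = 1.6000
  r = (5 - (2)·1.2000 - (4)·1.6000 - (-3)·1.0000) / (11) = -0.0727
  s = (-11 - (-3)·1.2000 - (3)·1.6000 - (-4)·-0.0727) / (11) = -1.1355
Iteration 2:
  p = (6 - (-3)·1.6000 - (-2)·-0.0727 - (-1)·-1.1355) / (10) = 0.9519
  q = (11 - (1)·0.9519 - (-2)·-0.0727 - (-1)·-1.1355) / (8) = 1.0959
  r = (5 - (2)·0.9519 - (4)·1.0959 - (-3)·-1.1355) / (11) = -0.4267
  s = (-11 - (-3)·0.9519 - (3)·1.0959 - (-4)·-0.4267) / (11) = -1.1944

(0.9519, 1.0959, -0.4267, -1.1944)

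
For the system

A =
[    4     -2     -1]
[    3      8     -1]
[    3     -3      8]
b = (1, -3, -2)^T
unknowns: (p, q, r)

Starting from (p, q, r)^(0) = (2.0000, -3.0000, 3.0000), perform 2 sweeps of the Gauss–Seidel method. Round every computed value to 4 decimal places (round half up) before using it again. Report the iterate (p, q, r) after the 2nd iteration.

Iteration 1:
  p = (1 - (-2)·-3.0000 - (-1)·3.0000) / (4) = -0.5000
  q = (-3 - (3)·-0.5000 - (-1)·3.0000) / (8) = 0.1875
  r = (-2 - (3)·-0.5000 - (-3)·0.1875) / (8) = 0.0078
Iteration 2:
  p = (1 - (-2)·0.1875 - (-1)·0.0078) / (4) = 0.3457
  q = (-3 - (3)·0.3457 - (-1)·0.0078) / (8) = -0.5037
  r = (-2 - (3)·0.3457 - (-3)·-0.5037) / (8) = -0.5685

(0.3457, -0.5037, -0.5685)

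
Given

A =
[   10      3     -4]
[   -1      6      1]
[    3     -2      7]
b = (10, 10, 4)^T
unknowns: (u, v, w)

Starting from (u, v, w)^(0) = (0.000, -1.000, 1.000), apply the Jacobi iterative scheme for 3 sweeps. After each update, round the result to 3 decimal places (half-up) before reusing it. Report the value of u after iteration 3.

Iteration 1:
  u = (10 - (3)·-1.000 - (-4)·1.000) / (10) = 1.700
  v = (10 - (-1)·0.000 - (1)·1.000) / (6) = 1.500
  w = (4 - (3)·0.000 - (-2)·-1.000) / (7) = 0.286
Iteration 2:
  u = (10 - (3)·1.500 - (-4)·0.286) / (10) = 0.664
  v = (10 - (-1)·1.700 - (1)·0.286) / (6) = 1.902
  w = (4 - (3)·1.700 - (-2)·1.500) / (7) = 0.271
Iteration 3:
  u = (10 - (3)·1.902 - (-4)·0.271) / (10) = 0.538
  v = (10 - (-1)·0.664 - (1)·0.271) / (6) = 1.732
  w = (4 - (3)·0.664 - (-2)·1.902) / (7) = 0.830

0.538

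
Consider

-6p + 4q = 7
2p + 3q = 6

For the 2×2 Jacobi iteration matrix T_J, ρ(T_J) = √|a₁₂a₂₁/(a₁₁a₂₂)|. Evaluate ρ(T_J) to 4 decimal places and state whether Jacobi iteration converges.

0.6667

a₁₂a₂₁/(a₁₁a₂₂) = (4)·(2) / ((-6)·(3)) = -0.444444
ρ = √|-0.444444| = √0.444444 = 0.6667
ρ < 1, so Jacobi converges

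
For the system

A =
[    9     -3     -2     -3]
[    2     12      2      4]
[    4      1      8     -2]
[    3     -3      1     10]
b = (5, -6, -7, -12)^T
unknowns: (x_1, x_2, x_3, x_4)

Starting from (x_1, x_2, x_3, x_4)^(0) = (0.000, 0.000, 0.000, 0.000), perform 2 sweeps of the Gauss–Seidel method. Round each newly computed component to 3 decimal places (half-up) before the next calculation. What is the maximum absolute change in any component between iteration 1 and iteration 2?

Iteration 1:
  x_1 = (5 - (-3)·0.000 - (-2)·0.000 - (-3)·0.000) / (9) = 0.556
  x_2 = (-6 - (2)·0.556 - (2)·0.000 - (4)·0.000) / (12) = -0.593
  x_3 = (-7 - (4)·0.556 - (1)·-0.593 - (-2)·0.000) / (8) = -1.079
  x_4 = (-12 - (3)·0.556 - (-3)·-0.593 - (1)·-1.079) / (10) = -1.437
Iteration 2:
  x_1 = (5 - (-3)·-0.593 - (-2)·-1.079 - (-3)·-1.437) / (9) = -0.361
  x_2 = (-6 - (2)·-0.361 - (2)·-1.079 - (4)·-1.437) / (12) = 0.219
  x_3 = (-7 - (4)·-0.361 - (1)·0.219 - (-2)·-1.437) / (8) = -1.081
  x_4 = (-12 - (3)·-0.361 - (-3)·0.219 - (1)·-1.081) / (10) = -0.918
Change: (-0.917, 0.812, -0.002, 0.519) → max |·| = 0.917

0.917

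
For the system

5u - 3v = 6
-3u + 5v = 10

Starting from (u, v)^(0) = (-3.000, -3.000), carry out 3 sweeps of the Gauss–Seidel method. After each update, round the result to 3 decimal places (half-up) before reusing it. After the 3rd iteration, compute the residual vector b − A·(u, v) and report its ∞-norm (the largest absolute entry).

1.806

Iteration 1:
  u = (6 - (-3)·-3.000) / (5) = -0.600
  v = (10 - (-3)·-0.600) / (5) = 1.640
Iteration 2:
  u = (6 - (-3)·1.640) / (5) = 2.184
  v = (10 - (-3)·2.184) / (5) = 3.310
Iteration 3:
  u = (6 - (-3)·3.310) / (5) = 3.186
  v = (10 - (-3)·3.186) / (5) = 3.912
Residual b − A·x = (1.806, -0.002); ∞-norm = 1.806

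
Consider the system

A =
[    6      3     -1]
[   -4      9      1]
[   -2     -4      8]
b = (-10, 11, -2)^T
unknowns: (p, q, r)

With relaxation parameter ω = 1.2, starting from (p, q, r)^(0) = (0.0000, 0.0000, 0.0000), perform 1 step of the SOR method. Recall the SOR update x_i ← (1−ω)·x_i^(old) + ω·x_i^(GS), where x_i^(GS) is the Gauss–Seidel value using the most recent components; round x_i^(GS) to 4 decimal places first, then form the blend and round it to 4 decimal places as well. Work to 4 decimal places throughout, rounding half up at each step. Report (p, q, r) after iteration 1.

(-2.0000, 0.4000, -0.6600)

Iteration 1:
  p: GS value = (-10 - (3)·0.0000 - (-1)·0.0000) / (6) = -1.6667;  p ← (1−ω)·0.0000 + ω·-1.6667 = -2.0000
  q: GS value = (11 - (-4)·-2.0000 - (1)·0.0000) / (9) = 0.3333;  q ← (1−ω)·0.0000 + ω·0.3333 = 0.4000
  r: GS value = (-2 - (-2)·-2.0000 - (-4)·0.4000) / (8) = -0.5500;  r ← (1−ω)·0.0000 + ω·-0.5500 = -0.6600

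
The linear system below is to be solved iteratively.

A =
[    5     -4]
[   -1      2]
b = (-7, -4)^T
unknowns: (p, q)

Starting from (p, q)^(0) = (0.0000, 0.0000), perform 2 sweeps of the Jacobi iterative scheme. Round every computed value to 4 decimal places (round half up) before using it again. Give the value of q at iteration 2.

Iteration 1:
  p = (-7 - (-4)·0.0000) / (5) = -1.4000
  q = (-4 - (-1)·0.0000) / (2) = -2.0000
Iteration 2:
  p = (-7 - (-4)·-2.0000) / (5) = -3.0000
  q = (-4 - (-1)·-1.4000) / (2) = -2.7000

-2.7000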